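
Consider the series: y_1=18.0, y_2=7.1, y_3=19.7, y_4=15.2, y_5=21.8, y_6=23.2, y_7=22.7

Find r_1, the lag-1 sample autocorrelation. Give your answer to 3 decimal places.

0.057

Mean ȳ = (18.0 + 7.1 + 19.7 + 15.2 + 21.8 + 23.2 + 22.7)/7 = 18.2429
Numerator Σ_{t=1}^{6}(y_t−ȳ)(y_{t+1}−ȳ) = 10.9396
Denominator Σ(y_t−ȳ)² = 192.6971
r_1 = 10.9396 / 192.6971 = 0.057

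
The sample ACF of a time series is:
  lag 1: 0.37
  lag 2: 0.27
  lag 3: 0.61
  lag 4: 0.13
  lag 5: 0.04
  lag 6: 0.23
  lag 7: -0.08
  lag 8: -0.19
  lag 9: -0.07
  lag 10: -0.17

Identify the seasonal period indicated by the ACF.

3

The largest autocorrelation is r_3 = 0.61; the remaining lags stay at or below 0.37. The elevated value at lag 1 (0.37), dropping to 0.27 at lag 2, reflects decaying short-term dependence rather than seasonality.
The dominant spike at lag 3 indicates a seasonal period of 3.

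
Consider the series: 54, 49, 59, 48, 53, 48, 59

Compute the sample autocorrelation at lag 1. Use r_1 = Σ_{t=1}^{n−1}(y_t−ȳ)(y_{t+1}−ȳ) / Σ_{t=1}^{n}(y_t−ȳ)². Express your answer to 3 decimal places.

Mean ȳ = (54 + 49 + 59 + 48 + 53 + 48 + 59)/7 = 52.8571
Numerator Σ_{t=1}^{6}(y_t−ȳ)(y_{t+1}−ȳ) = -89.1633
Denominator Σ(y_t−ȳ)² = 138.8571
r_1 = -89.1633 / 138.8571 = -0.642

-0.642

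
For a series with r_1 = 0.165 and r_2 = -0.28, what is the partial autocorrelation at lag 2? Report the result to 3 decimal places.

φ_{22} = (r_2 − r_1²) / (1 − r_1²)
r_1² = (0.165)² = 0.027225
Numerator = -0.28 − 0.0272 = -0.3072; denominator = 1 − 0.0272 = 0.9728
φ_{22} = -0.3072 / 0.9728 = -0.316

-0.316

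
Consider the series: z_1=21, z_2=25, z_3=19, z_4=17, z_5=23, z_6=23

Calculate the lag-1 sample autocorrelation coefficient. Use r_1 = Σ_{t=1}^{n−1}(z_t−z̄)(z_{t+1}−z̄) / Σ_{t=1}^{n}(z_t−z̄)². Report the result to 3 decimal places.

Mean z̄ = (21 + 25 + 19 + 17 + 23 + 23)/6 = 21.3333
Deviations from mean: -0.3333, 3.6667, -2.3333, -4.3333, 1.6667, 1.6667
Numerator Σ_{t=1}^{5}(z_t−z̄)(z_{t+1}−z̄) = -4.1111
Denominator Σ(z_t−z̄)² = 43.3333
r_1 = -4.1111 / 43.3333 = -0.095

-0.095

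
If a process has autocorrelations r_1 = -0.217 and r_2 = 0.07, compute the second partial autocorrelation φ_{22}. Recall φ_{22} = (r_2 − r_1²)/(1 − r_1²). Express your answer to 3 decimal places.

0.024

φ_{22} = (r_2 − r_1²) / (1 − r_1²)
r_1² = (-0.217)² = 0.047089
Numerator = 0.07 − 0.0471 = 0.0229; denominator = 1 − 0.0471 = 0.9529
φ_{22} = 0.0229 / 0.9529 = 0.024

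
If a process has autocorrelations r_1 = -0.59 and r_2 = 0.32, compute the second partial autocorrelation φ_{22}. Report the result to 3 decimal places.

φ_{22} = (r_2 − r_1²) / (1 − r_1²)
r_1² = (-0.59)² = 0.3481
Numerator = 0.32 − 0.3481 = -0.0281; denominator = 1 − 0.3481 = 0.6519
φ_{22} = -0.0281 / 0.6519 = -0.043

-0.043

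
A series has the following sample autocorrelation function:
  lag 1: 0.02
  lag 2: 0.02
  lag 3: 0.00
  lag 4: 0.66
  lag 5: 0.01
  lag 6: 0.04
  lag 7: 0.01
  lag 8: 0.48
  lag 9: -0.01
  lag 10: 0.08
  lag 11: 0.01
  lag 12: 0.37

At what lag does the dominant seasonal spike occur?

4

The largest autocorrelation is r_4 = 0.66, with weaker echoes at lags 8 (0.48) and 12 (0.37); the remaining lags stay at or below 0.08.
The dominant spike at lag 4 indicates a seasonal period of 4.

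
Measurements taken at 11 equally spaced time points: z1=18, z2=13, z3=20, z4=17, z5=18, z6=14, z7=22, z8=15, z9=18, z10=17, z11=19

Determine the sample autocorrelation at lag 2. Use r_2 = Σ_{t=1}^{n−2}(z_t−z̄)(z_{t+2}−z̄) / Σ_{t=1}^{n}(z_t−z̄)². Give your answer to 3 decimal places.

0.320

Mean z̄ = (18 + 13 + 20 + 17 + 18 + 14 + 22 + 15 + 18 + 17 + 19)/11 = 17.3636
Numerator Σ_{t=1}^{9}(z_t−z̄)(z_{t+2}−z̄) = 21.9174
Denominator Σ(z_t−z̄)² = 68.5455
r_2 = 21.9174 / 68.5455 = 0.320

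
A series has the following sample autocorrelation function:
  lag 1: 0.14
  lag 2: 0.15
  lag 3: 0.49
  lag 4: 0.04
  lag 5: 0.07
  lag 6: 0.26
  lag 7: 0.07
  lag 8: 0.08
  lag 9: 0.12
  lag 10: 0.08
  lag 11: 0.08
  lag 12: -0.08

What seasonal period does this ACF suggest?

The largest autocorrelation is r_3 = 0.49, with a weaker echo at lag 6 (0.26); the remaining lags stay at or below 0.15.
The dominant spike at lag 3 indicates a seasonal period of 3.

3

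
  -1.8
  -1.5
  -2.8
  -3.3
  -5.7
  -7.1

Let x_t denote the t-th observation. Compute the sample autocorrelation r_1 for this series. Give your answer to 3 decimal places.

Mean x̄ = (-1.8 − 1.5 − 2.8 − 3.3 − 5.7 − 7.1)/6 = -3.7000
Deviations from mean: 1.9000, 2.2000, 0.9000, 0.4000, -2.0000, -3.4000
Σ(x_t−x̄)(x_{t+1}−x̄) = (4.1800) + (1.9800) + (0.3600) + (-0.8000) + (6.8000) = 12.5200
Denominator Σ(x_t−x̄)² = 24.9800
r_1 = 12.5200 / 24.9800 = 0.501

0.501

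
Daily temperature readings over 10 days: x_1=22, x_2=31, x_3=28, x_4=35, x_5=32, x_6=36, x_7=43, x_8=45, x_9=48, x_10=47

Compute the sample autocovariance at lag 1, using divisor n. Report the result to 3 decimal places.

Mean x̄ = (22 + 31 + 28 + 35 + 32 + 36 + 43 + 45 + 48 + 47)/10 = 36.7000
Σ_{t=1}^{9}(x_t−x̄)(x_{t+1}−x̄) = 417.5100
γ_1 = 417.5100 / 10 = 41.751

41.751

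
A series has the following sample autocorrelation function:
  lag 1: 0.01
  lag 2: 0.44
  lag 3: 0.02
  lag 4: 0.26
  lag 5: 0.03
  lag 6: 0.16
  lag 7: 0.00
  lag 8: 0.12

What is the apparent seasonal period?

The largest autocorrelation is r_2 = 0.44, with weaker echoes at lags 4 (0.26) and 6 (0.16); the remaining lags stay at or below 0.12.
The dominant spike at lag 2 indicates a seasonal period of 2.

2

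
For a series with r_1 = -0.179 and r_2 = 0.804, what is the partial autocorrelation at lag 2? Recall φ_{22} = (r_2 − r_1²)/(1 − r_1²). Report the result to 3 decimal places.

φ_{22} = (r_2 − r_1²) / (1 − r_1²)
r_1² = (-0.179)² = 0.032041
Numerator = 0.804 − 0.0320 = 0.7720; denominator = 1 − 0.0320 = 0.9680
φ_{22} = 0.7720 / 0.9680 = 0.798

0.798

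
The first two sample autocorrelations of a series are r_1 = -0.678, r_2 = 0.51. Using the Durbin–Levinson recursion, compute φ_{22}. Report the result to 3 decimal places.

φ_{22} = (r_2 − r_1²) / (1 − r_1²)
r_1² = (-0.678)² = 0.459684
Numerator = 0.51 − 0.4597 = 0.0503; denominator = 1 − 0.4597 = 0.5403
φ_{22} = 0.0503 / 0.5403 = 0.093

0.093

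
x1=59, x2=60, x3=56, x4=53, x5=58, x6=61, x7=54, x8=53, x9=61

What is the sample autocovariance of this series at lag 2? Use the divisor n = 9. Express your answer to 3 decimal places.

Mean x̄ = (59 + 60 + 56 + 53 + 58 + 61 + 54 + 53 + 61)/9 = 57.2222
Σ_{t=1}^{7}(x_t−x̄)(x_{t+2}−x̄) = -61.4321
γ_2 = -61.4321 / 9 = -6.826

-6.826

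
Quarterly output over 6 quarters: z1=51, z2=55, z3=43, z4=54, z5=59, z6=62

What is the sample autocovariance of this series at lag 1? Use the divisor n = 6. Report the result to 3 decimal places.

4.333

Mean z̄ = (51 + 55 + 43 + 54 + 59 + 62)/6 = 54.0000
Deviations: -3.0000, 1.0000, -11.0000, 0.0000, 5.0000, 8.0000
Σ_{t=1}^{5}(z_t−z̄)(z_{t+1}−z̄) = 26.0000
γ_1 = 26.0000 / 6 = 4.333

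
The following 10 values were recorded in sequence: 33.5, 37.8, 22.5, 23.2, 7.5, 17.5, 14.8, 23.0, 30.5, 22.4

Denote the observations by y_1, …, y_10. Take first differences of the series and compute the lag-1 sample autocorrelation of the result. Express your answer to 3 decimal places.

First differences Δy: 4.3, -15.3, 0.7, -15.7, 10.0, -2.7, 8.2, 7.5, -8.1
Mean of differences = -1.2333
Numerator Σ(Δy_t−Δȳ)(Δy_{t+1}−Δȳ) = -303.4044
Denominator Σ(Δy_t−Δȳ)² = 782.2600
r_1(Δy) = -303.4044 / 782.2600 = -0.388

-0.388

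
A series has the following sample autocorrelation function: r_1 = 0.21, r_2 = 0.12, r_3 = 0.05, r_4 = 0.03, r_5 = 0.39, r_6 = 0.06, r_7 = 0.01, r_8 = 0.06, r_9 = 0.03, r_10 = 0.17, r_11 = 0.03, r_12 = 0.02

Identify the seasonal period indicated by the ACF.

The largest autocorrelation is r_5 = 0.39; the remaining lags stay at or below 0.21. The elevated value at lag 1 (0.21), dropping to 0.12 at lag 2, reflects decaying short-term dependence rather than seasonality.
The dominant spike at lag 5 indicates a seasonal period of 5.

5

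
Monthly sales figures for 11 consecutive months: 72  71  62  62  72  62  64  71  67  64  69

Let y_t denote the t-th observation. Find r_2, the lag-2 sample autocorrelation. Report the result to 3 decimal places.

-0.519

Mean ȳ = (72 + 71 + 62 + 62 + 72 + 62 + 64 + 71 + 67 + 64 + 69)/11 = 66.9091
Numerator Σ_{t=1}^{9}(y_t−ȳ)(y_{t+2}−ȳ) = -92.8347
Denominator Σ(y_t−ȳ)² = 178.9091
r_2 = -92.8347 / 178.9091 = -0.519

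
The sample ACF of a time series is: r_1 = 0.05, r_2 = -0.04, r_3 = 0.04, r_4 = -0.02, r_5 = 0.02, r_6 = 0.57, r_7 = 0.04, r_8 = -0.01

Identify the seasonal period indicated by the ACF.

The largest autocorrelation is r_6 = 0.57; the remaining lags stay at or below 0.05.
The dominant spike at lag 6 indicates a seasonal period of 6.

6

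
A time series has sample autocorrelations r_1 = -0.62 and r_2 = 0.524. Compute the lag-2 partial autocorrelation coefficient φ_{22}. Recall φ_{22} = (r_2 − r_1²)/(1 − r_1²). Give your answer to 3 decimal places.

0.227

φ_{22} = (r_2 − r_1²) / (1 − r_1²)
r_1² = (-0.62)² = 0.3844
Numerator = 0.524 − 0.3844 = 0.1396; denominator = 1 − 0.3844 = 0.6156
φ_{22} = 0.1396 / 0.6156 = 0.227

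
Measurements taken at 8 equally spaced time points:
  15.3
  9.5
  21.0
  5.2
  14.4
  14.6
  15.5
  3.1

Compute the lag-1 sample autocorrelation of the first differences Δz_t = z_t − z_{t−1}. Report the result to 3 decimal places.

First differences Δz: -5.8, 11.5, -15.8, 9.2, 0.2, 0.9, -12.4
Mean of differences = -1.7429
Numerator Σ(Δz_t−Δz̄)(Δz_{t+1}−Δz̄) = -395.4804
Denominator Σ(Δz_t−Δz̄)² = 633.5171
r_1(Δz) = -395.4804 / 633.5171 = -0.624

-0.624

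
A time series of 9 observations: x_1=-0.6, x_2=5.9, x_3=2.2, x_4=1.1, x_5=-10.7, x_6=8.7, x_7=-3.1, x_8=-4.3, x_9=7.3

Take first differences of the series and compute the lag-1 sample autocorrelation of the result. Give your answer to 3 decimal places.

First differences Δx: 6.5, -3.7, -1.1, -11.8, 19.4, -11.8, -1.2, 11.6
Mean of differences = 0.9875
Numerator Σ(Δx_t−Δx̄)(Δx_{t+1}−Δx̄) = -455.5027
Denominator Σ(Δx_t−Δx̄)² = 840.1888
r_1(Δx) = -455.5027 / 840.1888 = -0.542

-0.542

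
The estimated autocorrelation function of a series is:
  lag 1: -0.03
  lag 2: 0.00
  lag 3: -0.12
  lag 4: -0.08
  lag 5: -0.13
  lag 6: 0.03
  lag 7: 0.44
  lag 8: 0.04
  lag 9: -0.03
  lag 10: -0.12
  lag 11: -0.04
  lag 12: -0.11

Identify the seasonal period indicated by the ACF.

The largest autocorrelation is r_7 = 0.44; the remaining lags stay at or below 0.04.
The dominant spike at lag 7 indicates a seasonal period of 7.

7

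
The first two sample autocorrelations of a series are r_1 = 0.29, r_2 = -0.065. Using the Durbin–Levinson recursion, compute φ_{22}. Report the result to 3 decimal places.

-0.163

φ_{22} = (r_2 − r_1²) / (1 − r_1²)
r_1² = (0.29)² = 0.0841
Numerator = -0.065 − 0.0841 = -0.1491; denominator = 1 − 0.0841 = 0.9159
φ_{22} = -0.1491 / 0.9159 = -0.163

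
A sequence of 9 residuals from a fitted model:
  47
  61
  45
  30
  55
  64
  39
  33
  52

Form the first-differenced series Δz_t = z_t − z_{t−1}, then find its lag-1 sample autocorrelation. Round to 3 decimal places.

-0.127

First differences Δz: 14, -16, -15, 25, 9, -25, -6, 19
Mean of differences = 0.6250
Numerator Σ(Δz_t−Δz̄)(Δz_{t+1}−Δz̄) = -305.8906
Denominator Σ(Δz_t−Δz̄)² = 2401.8750
r_1(Δz) = -305.8906 / 2401.8750 = -0.127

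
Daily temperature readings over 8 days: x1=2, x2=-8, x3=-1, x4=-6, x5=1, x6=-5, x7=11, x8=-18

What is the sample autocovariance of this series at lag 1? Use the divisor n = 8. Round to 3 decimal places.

-37.375

Mean x̄ = (2 − 8 − 1 − 6 + 1 − 5 + 11 − 18)/8 = -3.0000
Σ_{t=1}^{7}(x_t−x̄)(x_{t+1}−x̄) = -299.0000
γ_1 = -299.0000 / 8 = -37.375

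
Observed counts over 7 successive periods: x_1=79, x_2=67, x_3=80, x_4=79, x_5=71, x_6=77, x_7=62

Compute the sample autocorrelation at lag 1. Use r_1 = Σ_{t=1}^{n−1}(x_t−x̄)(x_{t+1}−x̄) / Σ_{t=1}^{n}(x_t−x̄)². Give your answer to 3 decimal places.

-0.357

Mean x̄ = (79 + 67 + 80 + 79 + 71 + 77 + 62)/7 = 73.5714
Deviations from mean: 5.4286, -6.5714, 6.4286, 5.4286, -2.5714, 3.4286, -11.5714
Σ(x_t−x̄)(x_{t+1}−x̄) = (-35.6735) + (-42.2449) + (34.8980) + (-13.9592) + (-8.8163) + (-39.6735) = -105.4694
Denominator Σ(x_t−x̄)² = 295.7143
r_1 = -105.4694 / 295.7143 = -0.357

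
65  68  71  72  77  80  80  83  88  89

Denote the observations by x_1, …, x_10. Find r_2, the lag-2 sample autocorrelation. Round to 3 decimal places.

Mean x̄ = (65 + 68 + 71 + 72 + 77 + 80 + 80 + 83 + 88 + 89)/10 = 77.3000
Numerator Σ_{t=1}^{8}(x_t−x̄)(x_{t+2}−x̄) = 224.5200
Denominator Σ(x_t−x̄)² = 604.1000
r_2 = 224.5200 / 604.1000 = 0.372

0.372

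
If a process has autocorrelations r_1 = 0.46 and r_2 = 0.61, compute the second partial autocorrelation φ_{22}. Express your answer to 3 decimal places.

0.505

φ_{22} = (r_2 − r_1²) / (1 − r_1²)
r_1² = (0.46)² = 0.2116
Numerator = 0.61 − 0.2116 = 0.3984; denominator = 1 − 0.2116 = 0.7884
φ_{22} = 0.3984 / 0.7884 = 0.505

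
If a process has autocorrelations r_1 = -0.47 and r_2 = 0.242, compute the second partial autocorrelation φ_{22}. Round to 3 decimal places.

φ_{22} = (r_2 − r_1²) / (1 − r_1²)
r_1² = (-0.47)² = 0.2209
Numerator = 0.242 − 0.2209 = 0.0211; denominator = 1 − 0.2209 = 0.7791
φ_{22} = 0.0211 / 0.7791 = 0.027

0.027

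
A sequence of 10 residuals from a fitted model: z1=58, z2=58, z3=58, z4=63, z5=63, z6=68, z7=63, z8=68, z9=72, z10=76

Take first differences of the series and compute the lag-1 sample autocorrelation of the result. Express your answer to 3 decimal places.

First differences Δz: 0, 0, 5, 0, 5, -5, 5, 4, 4
Mean of differences = 2.0000
Numerator Σ(Δz_t−Δz̄)(Δz_{t+1}−Δz̄) = -46.0000
Denominator Σ(Δz_t−Δz̄)² = 96.0000
r_1(Δz) = -46.0000 / 96.0000 = -0.479

-0.479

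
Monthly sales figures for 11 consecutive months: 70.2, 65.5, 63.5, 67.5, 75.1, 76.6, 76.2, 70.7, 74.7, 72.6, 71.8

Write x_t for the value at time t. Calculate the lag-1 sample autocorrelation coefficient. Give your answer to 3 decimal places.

Mean x̄ = (70.2 + 65.5 + 63.5 + 67.5 + 75.1 + 76.6 + 76.2 + 70.7 + 74.7 + 72.6 + 71.8)/11 = 71.3091
Numerator Σ_{t=1}^{10}(x_t−x̄)(x_{t+1}−x̄) = 113.0136
Denominator Σ(x_t−x̄)² = 190.5291
r_1 = 113.0136 / 190.5291 = 0.593

0.593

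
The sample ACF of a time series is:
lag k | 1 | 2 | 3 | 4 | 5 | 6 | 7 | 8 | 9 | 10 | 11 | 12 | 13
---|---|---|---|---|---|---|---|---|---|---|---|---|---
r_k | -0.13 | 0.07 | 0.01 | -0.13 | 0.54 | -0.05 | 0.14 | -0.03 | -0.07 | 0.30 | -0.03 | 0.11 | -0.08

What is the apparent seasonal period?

The largest autocorrelation is r_5 = 0.54, with a weaker echo at lag 10 (0.30); the remaining lags stay at or below 0.14.
The dominant spike at lag 5 indicates a seasonal period of 5.

5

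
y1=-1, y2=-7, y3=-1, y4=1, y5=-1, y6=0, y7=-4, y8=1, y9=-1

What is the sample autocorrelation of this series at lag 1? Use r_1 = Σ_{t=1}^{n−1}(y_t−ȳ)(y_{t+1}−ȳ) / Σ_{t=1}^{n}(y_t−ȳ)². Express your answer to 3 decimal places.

Mean ȳ = (-1 − 7 − 1 + 1 − 1 + 0 − 4 + 1 − 1)/9 = -1.4444
Numerator Σ_{t=1}^{8}(y_t−ȳ)(y_{t+1}−ȳ) = -10.9753
Denominator Σ(y_t−ȳ)² = 52.2222
r_1 = -10.9753 / 52.2222 = -0.210

-0.210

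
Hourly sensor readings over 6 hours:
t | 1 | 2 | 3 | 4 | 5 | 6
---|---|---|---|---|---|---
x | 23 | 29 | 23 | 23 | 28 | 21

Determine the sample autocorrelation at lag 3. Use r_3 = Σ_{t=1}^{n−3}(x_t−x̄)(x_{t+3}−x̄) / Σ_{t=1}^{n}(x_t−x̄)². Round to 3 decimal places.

Mean x̄ = (23 + 29 + 23 + 23 + 28 + 21)/6 = 24.5000
Deviations from mean: -1.5000, 4.5000, -1.5000, -1.5000, 3.5000, -3.5000
Numerator Σ_{t=1}^{3}(x_t−x̄)(x_{t+3}−x̄) = 23.2500
Denominator Σ(x_t−x̄)² = 51.5000
r_3 = 23.2500 / 51.5000 = 0.451

0.451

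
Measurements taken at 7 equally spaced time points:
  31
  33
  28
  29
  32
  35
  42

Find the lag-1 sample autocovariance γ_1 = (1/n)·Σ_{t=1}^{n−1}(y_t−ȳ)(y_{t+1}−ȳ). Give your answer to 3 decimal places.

Mean ȳ = (31 + 33 + 28 + 29 + 32 + 35 + 42)/7 = 32.8571
Σ_{t=1}^{6}(y_t−ȳ)(y_{t+1}−ȳ) = 38.8367
γ_1 = 38.8367 / 7 = 5.548

5.548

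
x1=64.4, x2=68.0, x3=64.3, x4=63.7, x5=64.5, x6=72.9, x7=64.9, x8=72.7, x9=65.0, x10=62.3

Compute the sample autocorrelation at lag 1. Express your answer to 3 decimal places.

-0.239

Mean x̄ = (64.4 + 68.0 + 64.3 + 63.7 + 64.5 + 72.9 + 64.9 + 72.7 + 65.0 + 62.3)/10 = 66.2700
Numerator Σ_{t=1}^{9}(x_t−x̄)(x_{t+1}−x̄) = -29.7829
Denominator Σ(x_t−x̄)² = 124.6610
r_1 = -29.7829 / 124.6610 = -0.239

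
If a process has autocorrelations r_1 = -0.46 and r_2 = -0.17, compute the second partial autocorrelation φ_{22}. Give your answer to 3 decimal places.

φ_{22} = (r_2 − r_1²) / (1 − r_1²)
r_1² = (-0.46)² = 0.2116
Numerator = -0.17 − 0.2116 = -0.3816; denominator = 1 − 0.2116 = 0.7884
φ_{22} = -0.3816 / 0.7884 = -0.484

-0.484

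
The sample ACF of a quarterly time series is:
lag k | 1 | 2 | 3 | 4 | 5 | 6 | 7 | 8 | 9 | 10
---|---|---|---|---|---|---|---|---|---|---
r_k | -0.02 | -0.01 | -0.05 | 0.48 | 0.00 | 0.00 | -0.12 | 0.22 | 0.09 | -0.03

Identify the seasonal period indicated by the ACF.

4

The largest autocorrelation is r_4 = 0.48, with a weaker echo at lag 8 (0.22); the remaining lags stay at or below 0.09.
The dominant spike at lag 4 indicates a seasonal period of 4.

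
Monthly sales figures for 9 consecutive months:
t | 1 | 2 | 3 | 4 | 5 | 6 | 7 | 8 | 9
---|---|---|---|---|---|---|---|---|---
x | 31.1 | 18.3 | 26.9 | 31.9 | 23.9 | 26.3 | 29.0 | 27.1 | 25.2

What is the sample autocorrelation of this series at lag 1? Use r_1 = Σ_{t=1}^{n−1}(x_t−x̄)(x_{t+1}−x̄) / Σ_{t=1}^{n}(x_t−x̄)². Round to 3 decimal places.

-0.391

Mean x̄ = (31.1 + 18.3 + 26.9 + 31.9 + 23.9 + 26.3 + 29.0 + 27.1 + 25.2)/9 = 26.6333
Numerator Σ_{t=1}^{8}(x_t−x̄)(x_{t+1}−x̄) = -51.8778
Denominator Σ(x_t−x̄)² = 132.6600
r_1 = -51.8778 / 132.6600 = -0.391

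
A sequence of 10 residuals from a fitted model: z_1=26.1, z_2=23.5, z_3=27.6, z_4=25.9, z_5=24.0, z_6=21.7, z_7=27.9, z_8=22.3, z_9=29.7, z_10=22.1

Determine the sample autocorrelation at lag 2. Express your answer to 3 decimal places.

Mean z̄ = (26.1 + 23.5 + 27.6 + 25.9 + 24.0 + 21.7 + 27.9 + 22.3 + 29.7 + 22.1)/10 = 25.0800
Numerator Σ_{t=1}^{8}(z_t−z̄)(z_{t+2}−z̄) = 23.4452
Denominator Σ(z_t−z̄)² = 69.0560
r_2 = 23.4452 / 69.0560 = 0.340

0.340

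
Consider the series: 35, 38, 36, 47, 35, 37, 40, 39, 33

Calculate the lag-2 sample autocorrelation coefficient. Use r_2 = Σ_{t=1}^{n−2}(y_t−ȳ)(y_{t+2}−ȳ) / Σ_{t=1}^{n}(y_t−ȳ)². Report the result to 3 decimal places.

-0.097

Mean ȳ = (35 + 38 + 36 + 47 + 35 + 37 + 40 + 39 + 33)/9 = 37.7778
Numerator Σ_{t=1}^{7}(y_t−ȳ)(y_{t+2}−ȳ) = -12.9877
Denominator Σ(y_t−ȳ)² = 133.5556
r_2 = -12.9877 / 133.5556 = -0.097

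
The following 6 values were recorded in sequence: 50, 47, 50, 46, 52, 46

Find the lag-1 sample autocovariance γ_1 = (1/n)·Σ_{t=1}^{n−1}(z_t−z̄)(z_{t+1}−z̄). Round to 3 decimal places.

-4.292

Mean z̄ = (50 + 47 + 50 + 46 + 52 + 46)/6 = 48.5000
Deviations: 1.5000, -1.5000, 1.5000, -2.5000, 3.5000, -2.5000
Σ_{t=1}^{5}(z_t−z̄)(z_{t+1}−z̄) = -25.7500
γ_1 = -25.7500 / 6 = -4.292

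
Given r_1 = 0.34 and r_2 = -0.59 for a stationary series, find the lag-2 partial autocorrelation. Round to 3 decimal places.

-0.798

φ_{22} = (r_2 − r_1²) / (1 − r_1²)
r_1² = (0.34)² = 0.1156
Numerator = -0.59 − 0.1156 = -0.7056; denominator = 1 − 0.1156 = 0.8844
φ_{22} = -0.7056 / 0.8844 = -0.798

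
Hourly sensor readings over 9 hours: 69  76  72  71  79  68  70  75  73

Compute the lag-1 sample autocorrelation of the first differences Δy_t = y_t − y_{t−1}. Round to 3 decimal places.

-0.503

First differences Δy: 7, -4, -1, 8, -11, 2, 5, -2
Mean of differences = 0.5000
Numerator Σ(Δy_t−Δȳ)(Δy_{t+1}−Δȳ) = -141.7500
Denominator Σ(Δy_t−Δȳ)² = 282.0000
r_1(Δy) = -141.7500 / 282.0000 = -0.503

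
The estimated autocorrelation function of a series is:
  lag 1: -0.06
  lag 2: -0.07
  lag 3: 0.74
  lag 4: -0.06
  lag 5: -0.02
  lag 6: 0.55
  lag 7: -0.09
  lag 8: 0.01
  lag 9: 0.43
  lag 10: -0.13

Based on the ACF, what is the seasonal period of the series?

The largest autocorrelation is r_3 = 0.74, with weaker echoes at lags 6 (0.55) and 9 (0.43); the remaining lags stay at or below 0.01.
The dominant spike at lag 3 indicates a seasonal period of 3.

3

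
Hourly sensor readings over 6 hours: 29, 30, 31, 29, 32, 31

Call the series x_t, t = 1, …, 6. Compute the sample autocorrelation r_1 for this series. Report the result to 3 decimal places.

-0.242

Mean x̄ = (29 + 30 + 31 + 29 + 32 + 31)/6 = 30.3333
Deviations from mean: -1.3333, -0.3333, 0.6667, -1.3333, 1.6667, 0.6667
Numerator Σ_{t=1}^{5}(x_t−x̄)(x_{t+1}−x̄) = -1.7778
Denominator Σ(x_t−x̄)² = 7.3333
r_1 = -1.7778 / 7.3333 = -0.242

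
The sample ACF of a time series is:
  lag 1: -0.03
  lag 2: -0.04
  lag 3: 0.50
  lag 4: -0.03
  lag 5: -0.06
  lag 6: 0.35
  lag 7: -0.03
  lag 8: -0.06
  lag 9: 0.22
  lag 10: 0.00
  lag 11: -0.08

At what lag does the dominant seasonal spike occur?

The largest autocorrelation is r_3 = 0.50, with weaker echoes at lags 6 (0.35) and 9 (0.22); the remaining lags stay at or below 0.00.
The dominant spike at lag 3 indicates a seasonal period of 3.

3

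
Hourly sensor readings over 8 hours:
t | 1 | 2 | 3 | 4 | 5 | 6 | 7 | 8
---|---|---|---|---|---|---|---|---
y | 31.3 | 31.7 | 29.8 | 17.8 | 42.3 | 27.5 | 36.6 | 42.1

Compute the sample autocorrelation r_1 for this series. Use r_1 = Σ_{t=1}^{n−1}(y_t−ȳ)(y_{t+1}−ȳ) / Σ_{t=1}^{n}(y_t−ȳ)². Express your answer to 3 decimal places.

-0.291

Mean ȳ = (31.3 + 31.7 + 29.8 + 17.8 + 42.3 + 27.5 + 36.6 + 42.1)/8 = 32.3875
Deviations from mean: -1.0875, -0.6875, -2.5875, -14.5875, 9.9125, -4.8875, 4.2125, 9.7125
Σ(y_t−ȳ)(y_{t+1}−ȳ) = (0.7477) + (1.7789) + (37.7452) + (-144.5986) + (-48.4473) + (-20.5886) + (40.9139) = -132.4489
Denominator Σ(y_t−ȳ)² = 455.3688
r_1 = -132.4489 / 455.3688 = -0.291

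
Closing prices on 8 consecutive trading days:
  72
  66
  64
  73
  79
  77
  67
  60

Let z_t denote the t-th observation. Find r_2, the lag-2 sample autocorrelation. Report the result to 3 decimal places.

-0.497

Mean z̄ = (72 + 66 + 64 + 73 + 79 + 77 + 67 + 60)/8 = 69.7500
Deviations from mean: 2.2500, -3.7500, -5.7500, 3.2500, 9.2500, 7.2500, -2.7500, -9.7500
Numerator Σ_{t=1}^{6}(z_t−z̄)(z_{t+2}−z̄) = -150.8750
Denominator Σ(z_t−z̄)² = 303.5000
r_2 = -150.8750 / 303.5000 = -0.497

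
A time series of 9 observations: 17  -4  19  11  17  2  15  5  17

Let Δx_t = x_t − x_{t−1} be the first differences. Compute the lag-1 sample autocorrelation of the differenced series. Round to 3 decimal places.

-0.732

First differences Δx: -21, 23, -8, 6, -15, 13, -10, 12
Mean of differences = 0.0000
Numerator Σ(Δx_t−Δx̄)(Δx_{t+1}−Δx̄) = -1250.0000
Denominator Σ(Δx_t−Δx̄)² = 1708.0000
r_1(Δx) = -1250.0000 / 1708.0000 = -0.732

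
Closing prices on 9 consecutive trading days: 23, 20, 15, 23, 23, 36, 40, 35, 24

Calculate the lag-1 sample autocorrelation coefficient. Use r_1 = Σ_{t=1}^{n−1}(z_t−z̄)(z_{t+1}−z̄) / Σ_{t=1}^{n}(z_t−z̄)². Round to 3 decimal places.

0.601

Mean z̄ = (23 + 20 + 15 + 23 + 23 + 36 + 40 + 35 + 24)/9 = 26.5556
Numerator Σ_{t=1}^{8}(z_t−z̄)(z_{t+1}−z̄) = 338.1358
Denominator Σ(z_t−z̄)² = 562.2222
r_1 = 338.1358 / 562.2222 = 0.601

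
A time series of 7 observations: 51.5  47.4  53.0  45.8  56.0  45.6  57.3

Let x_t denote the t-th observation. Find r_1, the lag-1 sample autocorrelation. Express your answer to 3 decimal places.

-0.774

Mean x̄ = (51.5 + 47.4 + 53.0 + 45.8 + 56.0 + 45.6 + 57.3)/7 = 50.9429
Deviations from mean: 0.5571, -3.5429, 2.0571, -5.1429, 5.0571, -5.3429, 6.3571
Σ(x_t−x̄)(x_{t+1}−x̄) = (-1.9739) + (-7.2882) + (-10.5796) + (-26.0082) + (-27.0196) + (-33.9653) = -106.8347
Denominator Σ(x_t−x̄)² = 138.0771
r_1 = -106.8347 / 138.0771 = -0.774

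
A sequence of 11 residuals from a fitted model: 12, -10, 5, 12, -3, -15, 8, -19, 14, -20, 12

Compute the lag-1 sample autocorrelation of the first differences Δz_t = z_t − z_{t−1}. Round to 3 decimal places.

-0.734

First differences Δz: -22, 15, 7, -15, -12, 23, -27, 33, -34, 32
Mean of differences = 0.0000
Numerator Σ(Δz_t−Δz̄)(Δz_{t+1}−Δz̄) = -4148.0000
Denominator Σ(Δz_t−Δz̄)² = 5654.0000
r_1(Δz) = -4148.0000 / 5654.0000 = -0.734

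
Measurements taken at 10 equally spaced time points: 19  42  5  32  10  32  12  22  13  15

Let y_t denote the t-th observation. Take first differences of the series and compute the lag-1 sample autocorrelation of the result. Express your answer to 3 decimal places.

First differences Δy: 23, -37, 27, -22, 22, -20, 10, -9, 2
Mean of differences = -0.4444
Numerator Σ(Δy_t−Δȳ)(Δy_{t+1}−Δȳ) = -3689.0864
Denominator Σ(Δy_t−Δȳ)² = 4178.2222
r_1(Δy) = -3689.0864 / 4178.2222 = -0.883

-0.883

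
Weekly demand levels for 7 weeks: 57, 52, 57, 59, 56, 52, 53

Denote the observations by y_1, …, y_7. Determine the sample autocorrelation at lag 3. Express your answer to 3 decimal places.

Mean ȳ = (57 + 52 + 57 + 59 + 56 + 52 + 53)/7 = 55.1429
Deviations from mean: 1.8571, -3.1429, 1.8571, 3.8571, 0.8571, -3.1429, -2.1429
Σ(y_t−ȳ)(y_{t+3}−ȳ) = (7.1633) + (-2.6939) + (-5.8367) + (-8.2653) = -9.6327
Denominator Σ(y_t−ȳ)² = 46.8571
r_3 = -9.6327 / 46.8571 = -0.206

-0.206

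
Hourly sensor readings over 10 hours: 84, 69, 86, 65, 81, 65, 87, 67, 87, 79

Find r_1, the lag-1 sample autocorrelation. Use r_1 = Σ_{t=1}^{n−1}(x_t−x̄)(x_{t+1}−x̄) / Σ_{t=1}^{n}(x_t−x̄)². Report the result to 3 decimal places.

-0.788

Mean x̄ = (84 + 69 + 86 + 65 + 81 + 65 + 87 + 67 + 87 + 79)/10 = 77.0000
Numerator Σ_{t=1}^{9}(x_t−x̄)(x_{t+1}−x̄) = -632.0000
Denominator Σ(x_t−x̄)² = 802.0000
r_1 = -632.0000 / 802.0000 = -0.788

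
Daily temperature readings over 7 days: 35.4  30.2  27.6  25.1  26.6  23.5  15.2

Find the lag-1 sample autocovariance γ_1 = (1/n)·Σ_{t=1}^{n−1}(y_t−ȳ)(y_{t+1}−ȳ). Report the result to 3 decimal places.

Mean ȳ = (35.4 + 30.2 + 27.6 + 25.1 + 26.6 + 23.5 + 15.2)/7 = 26.2286
Σ_{t=1}^{6}(y_t−ȳ)(y_{t+1}−ȳ) = 68.9820
γ_1 = 68.9820 / 7 = 9.855

9.855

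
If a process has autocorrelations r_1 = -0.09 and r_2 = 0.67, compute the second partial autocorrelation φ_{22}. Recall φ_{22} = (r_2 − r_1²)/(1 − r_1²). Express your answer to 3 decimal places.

0.667

φ_{22} = (r_2 − r_1²) / (1 − r_1²)
r_1² = (-0.09)² = 0.0081
Numerator = 0.67 − 0.0081 = 0.6619; denominator = 1 − 0.0081 = 0.9919
φ_{22} = 0.6619 / 0.9919 = 0.667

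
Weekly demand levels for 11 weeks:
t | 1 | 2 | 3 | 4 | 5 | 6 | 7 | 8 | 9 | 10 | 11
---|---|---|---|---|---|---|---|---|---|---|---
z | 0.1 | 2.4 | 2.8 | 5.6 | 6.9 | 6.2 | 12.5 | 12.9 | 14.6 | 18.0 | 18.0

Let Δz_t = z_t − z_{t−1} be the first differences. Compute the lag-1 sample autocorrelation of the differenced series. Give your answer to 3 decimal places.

First differences Δz: 2.3, 0.4, 2.8, 1.3, -0.7, 6.3, 0.4, 1.7, 3.4, 0.0
Mean of differences = 1.7900
Numerator Σ(Δz_t−Δz̄)(Δz_{t+1}−Δz̄) = -21.7881
Denominator Σ(Δz_t−Δz̄)² = 37.7290
r_1(Δz) = -21.7881 / 37.7290 = -0.577

-0.577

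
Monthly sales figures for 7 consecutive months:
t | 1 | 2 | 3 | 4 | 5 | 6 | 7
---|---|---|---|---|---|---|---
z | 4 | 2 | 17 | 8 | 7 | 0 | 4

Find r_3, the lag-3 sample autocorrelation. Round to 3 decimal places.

Mean z̄ = (4 + 2 + 17 + 8 + 7 + 0 + 4)/7 = 6.0000
Σ(z_t−z̄)(z_{t+3}−z̄) = (-4.0000) + (-4.0000) + (-66.0000) + (-4.0000) = -78.0000
Denominator Σ(z_t−z̄)² = 186.0000
r_3 = -78.0000 / 186.0000 = -0.419

-0.419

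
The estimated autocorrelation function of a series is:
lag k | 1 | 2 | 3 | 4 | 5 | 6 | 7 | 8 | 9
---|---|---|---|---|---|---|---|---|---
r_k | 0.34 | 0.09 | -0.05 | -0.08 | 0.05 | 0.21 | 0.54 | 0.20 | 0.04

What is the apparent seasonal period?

The largest autocorrelation is r_7 = 0.54; the remaining lags stay at or below 0.34. The elevated value at lag 1 (0.34), dropping to 0.09 at lag 2, reflects decaying short-term dependence rather than seasonality.
The dominant spike at lag 7 indicates a seasonal period of 7.

7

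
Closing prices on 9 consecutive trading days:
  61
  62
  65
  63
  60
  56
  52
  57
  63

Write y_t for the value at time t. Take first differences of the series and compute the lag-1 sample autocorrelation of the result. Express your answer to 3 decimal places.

0.365

First differences Δy: 1, 3, -2, -3, -4, -4, 5, 6
Mean of differences = 0.2500
Numerator Σ(Δy_t−Δȳ)(Δy_{t+1}−Δȳ) = 42.1875
Denominator Σ(Δy_t−Δȳ)² = 115.5000
r_1(Δy) = 42.1875 / 115.5000 = 0.365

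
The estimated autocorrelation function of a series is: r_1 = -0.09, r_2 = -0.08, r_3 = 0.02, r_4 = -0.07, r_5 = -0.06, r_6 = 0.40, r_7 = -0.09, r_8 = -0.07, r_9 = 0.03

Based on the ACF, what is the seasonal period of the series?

6

The largest autocorrelation is r_6 = 0.40; the remaining lags stay at or below 0.03.
The dominant spike at lag 6 indicates a seasonal period of 6.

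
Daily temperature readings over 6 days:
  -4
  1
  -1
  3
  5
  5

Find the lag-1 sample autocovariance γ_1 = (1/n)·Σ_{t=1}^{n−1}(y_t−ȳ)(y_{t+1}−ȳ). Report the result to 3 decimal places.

2.958

Mean ȳ = (-4 + 1 − 1 + 3 + 5 + 5)/6 = 1.5000
Σ_{t=1}^{5}(y_t−ȳ)(y_{t+1}−ȳ) = 17.7500
γ_1 = 17.7500 / 6 = 2.958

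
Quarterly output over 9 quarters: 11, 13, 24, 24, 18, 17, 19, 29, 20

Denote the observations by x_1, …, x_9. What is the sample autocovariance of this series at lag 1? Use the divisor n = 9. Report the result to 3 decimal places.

Mean x̄ = (11 + 13 + 24 + 24 + 18 + 17 + 19 + 29 + 20)/9 = 19.4444
Σ_{t=1}^{8}(x_t−x̄)(x_{t+1}−x̄) = 44.9136
γ_1 = 44.9136 / 9 = 4.990

4.990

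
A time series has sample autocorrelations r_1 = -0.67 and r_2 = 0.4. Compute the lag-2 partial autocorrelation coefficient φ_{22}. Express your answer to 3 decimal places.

φ_{22} = (r_2 − r_1²) / (1 − r_1²)
r_1² = (-0.67)² = 0.4489
Numerator = 0.4 − 0.4489 = -0.0489; denominator = 1 − 0.4489 = 0.5511
φ_{22} = -0.0489 / 0.5511 = -0.089

-0.089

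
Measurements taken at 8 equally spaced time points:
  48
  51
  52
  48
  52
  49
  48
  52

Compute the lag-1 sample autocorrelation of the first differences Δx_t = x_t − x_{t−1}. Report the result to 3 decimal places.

-0.435

First differences Δx: 3, 1, -4, 4, -3, -1, 4
Mean of differences = 0.5714
Numerator Σ(Δx_t−Δx̄)(Δx_{t+1}−Δx̄) = -28.6122
Denominator Σ(Δx_t−Δx̄)² = 65.7143
r_1(Δx) = -28.6122 / 65.7143 = -0.435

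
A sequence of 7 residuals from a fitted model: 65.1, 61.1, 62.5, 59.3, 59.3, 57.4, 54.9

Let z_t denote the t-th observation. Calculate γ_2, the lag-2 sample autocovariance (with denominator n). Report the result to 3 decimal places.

Mean z̄ = (65.1 + 61.1 + 62.5 + 59.3 + 59.3 + 57.4 + 54.9)/7 = 59.9429
Deviations: 5.1571, 1.1571, 2.5571, -0.6429, -0.6429, -2.5429, -5.0429
Σ_{t=1}^{5}(z_t−z̄)(z_{t+2}−z̄) = 15.6763
γ_2 = 15.6763 / 7 = 2.239

2.239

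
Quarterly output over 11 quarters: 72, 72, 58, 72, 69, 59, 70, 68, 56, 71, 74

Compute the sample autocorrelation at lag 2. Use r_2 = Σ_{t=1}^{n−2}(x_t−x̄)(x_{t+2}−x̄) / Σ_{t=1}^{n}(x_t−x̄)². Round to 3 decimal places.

Mean x̄ = (72 + 72 + 58 + 72 + 69 + 59 + 70 + 68 + 56 + 71 + 74)/11 = 67.3636
Numerator Σ_{t=1}^{9}(x_t−x̄)(x_{t+2}−x̄) = -180.0826
Denominator Σ(x_t−x̄)² = 418.5455
r_2 = -180.0826 / 418.5455 = -0.430

-0.430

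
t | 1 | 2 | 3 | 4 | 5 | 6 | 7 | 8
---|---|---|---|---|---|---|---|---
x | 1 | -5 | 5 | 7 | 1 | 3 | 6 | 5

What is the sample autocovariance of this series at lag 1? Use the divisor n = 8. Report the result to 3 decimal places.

0.732

Mean x̄ = (1 − 5 + 5 + 7 + 1 + 3 + 6 + 5)/8 = 2.8750
Σ_{t=1}^{7}(x_t−x̄)(x_{t+1}−x̄) = 5.8594
γ_1 = 5.8594 / 8 = 0.732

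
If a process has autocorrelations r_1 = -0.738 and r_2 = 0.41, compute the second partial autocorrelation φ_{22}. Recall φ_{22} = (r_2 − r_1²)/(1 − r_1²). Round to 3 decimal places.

-0.296

φ_{22} = (r_2 − r_1²) / (1 − r_1²)
r_1² = (-0.738)² = 0.544644
Numerator = 0.41 − 0.5446 = -0.1346; denominator = 1 − 0.5446 = 0.4554
φ_{22} = -0.1346 / 0.4554 = -0.296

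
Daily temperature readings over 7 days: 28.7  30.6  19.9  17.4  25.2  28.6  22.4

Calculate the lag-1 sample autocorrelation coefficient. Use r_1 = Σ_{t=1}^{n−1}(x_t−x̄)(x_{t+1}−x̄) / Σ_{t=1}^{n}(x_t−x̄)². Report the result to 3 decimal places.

0.133

Mean x̄ = (28.7 + 30.6 + 19.9 + 17.4 + 25.2 + 28.6 + 22.4)/7 = 24.6857
Deviations from mean: 4.0143, 5.9143, -4.7857, -7.2857, 0.5143, 3.9143, -2.2857
Σ(x_t−x̄)(x_{t+1}−x̄) = (23.7416) + (-28.3041) + (34.8673) + (-3.7469) + (2.0131) + (-8.9469) = 19.6241
Denominator Σ(x_t−x̄)² = 147.8886
r_1 = 19.6241 / 147.8886 = 0.133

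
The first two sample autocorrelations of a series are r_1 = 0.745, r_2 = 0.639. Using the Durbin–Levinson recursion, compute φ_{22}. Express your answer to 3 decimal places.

φ_{22} = (r_2 − r_1²) / (1 − r_1²)
r_1² = (0.745)² = 0.555025
Numerator = 0.639 − 0.5550 = 0.0840; denominator = 1 − 0.5550 = 0.4450
φ_{22} = 0.0840 / 0.4450 = 0.189

0.189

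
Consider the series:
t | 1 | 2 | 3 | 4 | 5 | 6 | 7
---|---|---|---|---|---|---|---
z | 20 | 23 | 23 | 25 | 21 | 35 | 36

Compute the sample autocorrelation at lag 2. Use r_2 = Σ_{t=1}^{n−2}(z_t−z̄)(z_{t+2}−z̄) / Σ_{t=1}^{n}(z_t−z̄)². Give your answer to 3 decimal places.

Mean z̄ = (20 + 23 + 23 + 25 + 21 + 35 + 36)/7 = 26.1429
Deviations from mean: -6.1429, -3.1429, -3.1429, -1.1429, -5.1429, 8.8571, 9.8571
Numerator Σ_{t=1}^{5}(z_t−z̄)(z_{t+2}−z̄) = -21.7551
Denominator Σ(z_t−z̄)² = 260.8571
r_2 = -21.7551 / 260.8571 = -0.083

-0.083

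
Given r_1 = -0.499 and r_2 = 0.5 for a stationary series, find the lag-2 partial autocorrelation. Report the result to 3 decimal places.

0.334

φ_{22} = (r_2 − r_1²) / (1 − r_1²)
r_1² = (-0.499)² = 0.249001
Numerator = 0.5 − 0.2490 = 0.2510; denominator = 1 − 0.2490 = 0.7510
φ_{22} = 0.2510 / 0.7510 = 0.334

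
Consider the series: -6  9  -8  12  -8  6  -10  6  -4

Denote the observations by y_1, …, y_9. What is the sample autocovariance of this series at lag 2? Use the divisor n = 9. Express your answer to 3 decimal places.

Mean ȳ = (-6 + 9 − 8 + 12 − 8 + 6 − 10 + 6 − 4)/9 = -0.3333
Σ_{t=1}^{7}(y_t−ȳ)(y_{t+2}−ȳ) = 445.1111
γ_2 = 445.1111 / 9 = 49.457

49.457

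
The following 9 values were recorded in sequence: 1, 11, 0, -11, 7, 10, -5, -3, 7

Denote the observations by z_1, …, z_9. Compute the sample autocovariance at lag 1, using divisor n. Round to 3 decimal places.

-8.063

Mean z̄ = (1 + 11 + 0 − 11 + 7 + 10 − 5 − 3 + 7)/9 = 1.8889
Σ_{t=1}^{8}(z_t−z̄)(z_{t+1}−z̄) = -72.5679
γ_1 = -72.5679 / 9 = -8.063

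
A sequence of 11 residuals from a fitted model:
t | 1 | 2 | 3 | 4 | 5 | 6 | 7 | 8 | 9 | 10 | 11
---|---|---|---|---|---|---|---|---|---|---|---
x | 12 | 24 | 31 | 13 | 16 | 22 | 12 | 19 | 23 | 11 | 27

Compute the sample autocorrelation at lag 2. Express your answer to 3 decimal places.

-0.308

Mean x̄ = (12 + 24 + 31 + 13 + 16 + 22 + 12 + 19 + 23 + 11 + 27)/11 = 19.0909
Numerator Σ_{t=1}^{9}(x_t−x̄)(x_{t+2}−x̄) = -143.2893
Denominator Σ(x_t−x̄)² = 464.9091
r_2 = -143.2893 / 464.9091 = -0.308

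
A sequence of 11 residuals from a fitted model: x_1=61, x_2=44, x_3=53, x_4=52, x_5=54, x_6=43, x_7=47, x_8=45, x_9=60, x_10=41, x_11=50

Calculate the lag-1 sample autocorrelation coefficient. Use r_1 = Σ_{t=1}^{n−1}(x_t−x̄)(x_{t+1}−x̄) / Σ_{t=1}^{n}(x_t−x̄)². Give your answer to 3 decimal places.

-0.449

Mean x̄ = (61 + 44 + 53 + 52 + 54 + 43 + 47 + 45 + 60 + 41 + 50)/11 = 50.0000
Numerator Σ_{t=1}^{10}(x_t−x̄)(x_{t+1}−x̄) = -202.0000
Denominator Σ(x_t−x̄)² = 450.0000
r_1 = -202.0000 / 450.0000 = -0.449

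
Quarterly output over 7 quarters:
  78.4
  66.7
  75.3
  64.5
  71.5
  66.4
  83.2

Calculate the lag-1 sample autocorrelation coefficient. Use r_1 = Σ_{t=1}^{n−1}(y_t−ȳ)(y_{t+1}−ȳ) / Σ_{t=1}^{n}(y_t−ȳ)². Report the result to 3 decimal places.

Mean ȳ = (78.4 + 66.7 + 75.3 + 64.5 + 71.5 + 66.4 + 83.2)/7 = 72.2857
Deviations from mean: 6.1143, -5.5857, 3.0143, -7.7857, -0.7857, -5.8857, 10.9143
Numerator Σ_{t=1}^{6}(y_t−ȳ)(y_{t+1}−ȳ) = -127.9545
Denominator Σ(y_t−ȳ)² = 292.6686
r_1 = -127.9545 / 292.6686 = -0.437

-0.437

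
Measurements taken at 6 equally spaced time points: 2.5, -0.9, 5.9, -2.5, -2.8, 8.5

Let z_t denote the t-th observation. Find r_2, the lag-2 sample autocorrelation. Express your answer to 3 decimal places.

-0.304

Mean z̄ = (2.5 − 0.9 + 5.9 − 2.5 − 2.8 + 8.5)/6 = 1.7833
Numerator Σ_{t=1}^{4}(z_t−z̄)(z_{t+2}−z̄) = -33.1939
Denominator Σ(z_t−z̄)² = 109.1283
r_2 = -33.1939 / 109.1283 = -0.304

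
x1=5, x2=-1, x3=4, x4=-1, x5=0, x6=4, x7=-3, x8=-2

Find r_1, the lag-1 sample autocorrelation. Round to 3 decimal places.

-0.323

Mean x̄ = (5 − 1 + 4 − 1 + 0 + 4 − 3 − 2)/8 = 0.7500
Deviations from mean: 4.2500, -1.7500, 3.2500, -1.7500, -0.7500, 3.2500, -3.7500, -2.7500
Σ(x_t−x̄)(x_{t+1}−x̄) = (-7.4375) + (-5.6875) + (-5.6875) + (1.3125) + (-2.4375) + (-12.1875) + (10.3125) = -21.8125
Denominator Σ(x_t−x̄)² = 67.5000
r_1 = -21.8125 / 67.5000 = -0.323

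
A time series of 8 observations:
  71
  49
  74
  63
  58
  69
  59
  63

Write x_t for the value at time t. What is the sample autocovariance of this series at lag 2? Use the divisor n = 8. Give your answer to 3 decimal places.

6.234

Mean x̄ = (71 + 49 + 74 + 63 + 58 + 69 + 59 + 63)/8 = 63.2500
Σ_{t=1}^{6}(x_t−x̄)(x_{t+2}−x̄) = 49.8750
γ_2 = 49.8750 / 8 = 6.234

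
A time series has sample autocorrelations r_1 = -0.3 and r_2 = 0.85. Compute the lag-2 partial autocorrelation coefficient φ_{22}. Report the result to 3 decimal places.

0.835

φ_{22} = (r_2 − r_1²) / (1 − r_1²)
r_1² = (-0.3)² = 0.09
Numerator = 0.85 − 0.0900 = 0.7600; denominator = 1 − 0.0900 = 0.9100
φ_{22} = 0.7600 / 0.9100 = 0.835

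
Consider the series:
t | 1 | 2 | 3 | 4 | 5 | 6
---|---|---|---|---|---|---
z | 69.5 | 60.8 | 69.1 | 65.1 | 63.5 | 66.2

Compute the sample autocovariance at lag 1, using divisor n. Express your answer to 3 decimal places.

-6.183

Mean z̄ = (69.5 + 60.8 + 69.1 + 65.1 + 63.5 + 66.2)/6 = 65.7000
Σ_{t=1}^{5}(z_t−z̄)(z_{t+1}−z̄) = -37.1000
γ_1 = -37.1000 / 6 = -6.183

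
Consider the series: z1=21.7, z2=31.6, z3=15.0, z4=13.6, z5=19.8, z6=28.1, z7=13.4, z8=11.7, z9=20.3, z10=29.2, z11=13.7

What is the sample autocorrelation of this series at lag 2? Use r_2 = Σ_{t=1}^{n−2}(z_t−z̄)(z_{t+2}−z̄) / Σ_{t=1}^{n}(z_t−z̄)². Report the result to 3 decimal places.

-0.560

Mean z̄ = (21.7 + 31.6 + 15.0 + 13.6 + 19.8 + 28.1 + 13.4 + 11.7 + 20.3 + 29.2 + 13.7)/11 = 19.8273
Numerator Σ_{t=1}^{9}(z_t−z̄)(z_{t+2}−z̄) = -282.9060
Denominator Σ(z_t−z̄)² = 505.6018
r_2 = -282.9060 / 505.6018 = -0.560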